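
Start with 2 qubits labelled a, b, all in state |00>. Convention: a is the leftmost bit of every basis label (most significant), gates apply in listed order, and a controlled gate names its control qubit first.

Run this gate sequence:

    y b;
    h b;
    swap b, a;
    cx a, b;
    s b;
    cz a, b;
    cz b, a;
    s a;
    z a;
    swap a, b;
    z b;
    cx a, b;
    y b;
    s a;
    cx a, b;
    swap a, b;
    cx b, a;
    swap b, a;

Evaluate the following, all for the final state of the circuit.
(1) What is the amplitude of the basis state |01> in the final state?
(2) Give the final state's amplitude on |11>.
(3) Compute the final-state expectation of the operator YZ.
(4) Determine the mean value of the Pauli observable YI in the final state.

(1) The final state's coefficient on |01> equals -sqrt(2)/2.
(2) The amplitude on |11> is -sqrt(2)*I/2.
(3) The observable YZ averages to -1.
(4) In the final state, YI has expectation 1.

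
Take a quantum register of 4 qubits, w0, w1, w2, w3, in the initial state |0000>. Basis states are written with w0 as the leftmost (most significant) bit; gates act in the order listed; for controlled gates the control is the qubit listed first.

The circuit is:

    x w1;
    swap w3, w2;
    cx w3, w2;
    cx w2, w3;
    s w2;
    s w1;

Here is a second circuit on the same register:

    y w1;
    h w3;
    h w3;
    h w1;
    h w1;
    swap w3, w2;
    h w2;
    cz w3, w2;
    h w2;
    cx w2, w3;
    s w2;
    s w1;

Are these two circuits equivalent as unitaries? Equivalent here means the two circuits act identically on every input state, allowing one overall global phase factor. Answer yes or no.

No — the two circuits implement different unitaries, even allowing a global phase.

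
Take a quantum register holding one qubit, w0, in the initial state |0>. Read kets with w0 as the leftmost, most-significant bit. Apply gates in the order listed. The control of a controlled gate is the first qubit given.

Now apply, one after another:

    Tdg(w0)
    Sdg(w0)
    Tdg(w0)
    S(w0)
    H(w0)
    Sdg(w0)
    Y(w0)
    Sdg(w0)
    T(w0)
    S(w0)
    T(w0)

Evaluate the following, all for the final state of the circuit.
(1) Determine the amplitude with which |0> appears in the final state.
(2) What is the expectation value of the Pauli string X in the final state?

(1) The amplitude on |0> is -sqrt(2)/2.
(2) The expectation value of X is 1.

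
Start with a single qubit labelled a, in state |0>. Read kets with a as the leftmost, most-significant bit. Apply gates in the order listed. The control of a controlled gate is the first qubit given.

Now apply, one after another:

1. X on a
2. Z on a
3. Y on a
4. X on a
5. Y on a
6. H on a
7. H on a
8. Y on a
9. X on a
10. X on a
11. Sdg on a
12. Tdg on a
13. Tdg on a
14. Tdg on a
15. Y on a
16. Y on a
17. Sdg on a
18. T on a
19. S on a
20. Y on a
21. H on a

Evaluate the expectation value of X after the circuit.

The expectation value of X is 1. Key observation: gates 4-9 undo each other exactly, leaving only the rest of the circuit to track.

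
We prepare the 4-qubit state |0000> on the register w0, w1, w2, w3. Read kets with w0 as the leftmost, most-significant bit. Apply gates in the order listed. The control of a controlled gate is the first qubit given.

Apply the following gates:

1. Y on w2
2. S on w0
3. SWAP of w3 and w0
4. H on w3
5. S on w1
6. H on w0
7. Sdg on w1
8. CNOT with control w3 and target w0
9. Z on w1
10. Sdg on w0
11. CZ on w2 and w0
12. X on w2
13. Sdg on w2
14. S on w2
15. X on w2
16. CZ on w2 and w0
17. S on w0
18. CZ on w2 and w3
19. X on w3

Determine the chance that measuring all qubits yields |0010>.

The probability of measuring |0010> is 1/4.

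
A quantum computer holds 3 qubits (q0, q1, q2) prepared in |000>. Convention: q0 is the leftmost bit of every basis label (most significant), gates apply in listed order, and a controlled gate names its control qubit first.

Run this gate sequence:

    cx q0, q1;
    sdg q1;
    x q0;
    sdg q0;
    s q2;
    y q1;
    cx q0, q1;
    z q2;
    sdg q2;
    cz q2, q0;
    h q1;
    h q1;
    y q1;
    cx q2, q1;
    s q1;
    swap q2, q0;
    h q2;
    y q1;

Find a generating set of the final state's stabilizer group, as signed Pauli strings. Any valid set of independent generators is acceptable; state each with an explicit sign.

One valid set of independent stabilizer generators is -IIX, +ZII, +IZI (any independent generating set of the same group is equally correct).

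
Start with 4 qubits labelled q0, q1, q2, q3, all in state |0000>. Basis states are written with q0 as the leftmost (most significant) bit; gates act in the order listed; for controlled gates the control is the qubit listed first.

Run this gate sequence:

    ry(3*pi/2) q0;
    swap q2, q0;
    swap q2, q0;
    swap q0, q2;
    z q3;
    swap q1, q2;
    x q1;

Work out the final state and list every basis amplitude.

The resulting statevector has amplitude sqrt(2)/2 on |0000>, -sqrt(2)/2 on |0100>, and 0 on every other basis state. Key observation: steps 2-3 multiply out to the identity, so the circuit reduces to the remaining gates.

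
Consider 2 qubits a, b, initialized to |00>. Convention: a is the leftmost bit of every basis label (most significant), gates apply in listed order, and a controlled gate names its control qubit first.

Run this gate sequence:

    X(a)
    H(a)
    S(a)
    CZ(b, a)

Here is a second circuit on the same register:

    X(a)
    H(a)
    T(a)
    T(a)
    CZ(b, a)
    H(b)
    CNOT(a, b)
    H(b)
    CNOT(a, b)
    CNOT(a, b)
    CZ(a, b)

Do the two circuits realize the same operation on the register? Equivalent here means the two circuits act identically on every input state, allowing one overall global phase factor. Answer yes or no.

Yes — the two circuits implement the same unitary up to a global phase.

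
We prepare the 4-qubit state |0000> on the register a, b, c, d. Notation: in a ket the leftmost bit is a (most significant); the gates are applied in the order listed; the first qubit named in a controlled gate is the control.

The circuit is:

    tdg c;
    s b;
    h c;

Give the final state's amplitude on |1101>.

|1101> carries amplitude 0 in the final state.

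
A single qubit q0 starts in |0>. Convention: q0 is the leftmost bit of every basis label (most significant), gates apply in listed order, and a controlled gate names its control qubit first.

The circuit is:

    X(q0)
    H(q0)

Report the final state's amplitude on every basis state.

The resulting statevector has amplitude sqrt(2)/2 on |0>, -sqrt(2)/2 on |1>.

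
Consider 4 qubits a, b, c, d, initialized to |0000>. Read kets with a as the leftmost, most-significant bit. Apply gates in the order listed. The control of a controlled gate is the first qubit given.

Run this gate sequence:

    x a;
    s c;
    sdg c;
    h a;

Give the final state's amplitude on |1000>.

|1000> carries amplitude -sqrt(2)/2 in the final state. Key observation: steps 2-3 multiply out to the identity, so the circuit reduces to the remaining gates.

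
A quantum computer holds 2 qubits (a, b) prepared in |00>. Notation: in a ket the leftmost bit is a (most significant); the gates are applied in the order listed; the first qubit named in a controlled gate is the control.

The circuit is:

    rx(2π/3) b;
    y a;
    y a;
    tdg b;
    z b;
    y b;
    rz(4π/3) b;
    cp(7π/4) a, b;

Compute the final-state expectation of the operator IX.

The observable IX averages to sqrt(6)/8 + 3*sqrt(2)/8.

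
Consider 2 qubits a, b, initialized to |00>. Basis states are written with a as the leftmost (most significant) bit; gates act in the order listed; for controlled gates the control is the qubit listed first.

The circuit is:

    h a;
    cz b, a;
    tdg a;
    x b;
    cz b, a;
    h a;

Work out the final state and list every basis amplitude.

After the circuit, the state carries amplitude 0 on |00>, 1/2 + exp(3*I*pi/4)/2 on |01>, 0 on |10>, 1/2 - exp(3*I*pi/4)/2 on |11>.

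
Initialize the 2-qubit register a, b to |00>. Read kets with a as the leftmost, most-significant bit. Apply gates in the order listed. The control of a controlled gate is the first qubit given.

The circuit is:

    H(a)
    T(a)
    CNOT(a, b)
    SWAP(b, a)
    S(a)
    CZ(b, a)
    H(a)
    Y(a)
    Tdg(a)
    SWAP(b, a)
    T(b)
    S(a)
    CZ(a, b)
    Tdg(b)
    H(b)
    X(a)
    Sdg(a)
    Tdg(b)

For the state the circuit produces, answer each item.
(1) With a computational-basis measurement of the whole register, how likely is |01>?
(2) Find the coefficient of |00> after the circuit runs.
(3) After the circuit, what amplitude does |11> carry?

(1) Outcome |01> occurs with probability sqrt(2)/8 + 1/4.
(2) The amplitude on |00> is sqrt(2)*(-I + exp(3*I*pi/4))/4.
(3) |11> carries amplitude sqrt(2)*(exp(3*I*pi/4) + I)/4 in the final state.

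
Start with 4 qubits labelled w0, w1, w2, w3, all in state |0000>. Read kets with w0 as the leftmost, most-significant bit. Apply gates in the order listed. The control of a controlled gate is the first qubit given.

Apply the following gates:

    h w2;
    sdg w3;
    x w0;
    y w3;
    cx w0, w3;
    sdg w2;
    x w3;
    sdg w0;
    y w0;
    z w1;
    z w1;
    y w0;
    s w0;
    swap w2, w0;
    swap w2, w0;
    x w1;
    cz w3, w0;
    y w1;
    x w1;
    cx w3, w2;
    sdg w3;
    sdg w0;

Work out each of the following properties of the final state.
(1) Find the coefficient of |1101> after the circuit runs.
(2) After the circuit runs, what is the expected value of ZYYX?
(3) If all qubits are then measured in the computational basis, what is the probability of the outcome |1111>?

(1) |1101> carries amplitude -sqrt(2)*I/2 in the final state. Key observation: the block from step 8 through step 13 cancels to the identity and can be dropped.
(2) The observable ZYYX averages to 0.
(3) The probability of measuring |1111> is 1/2.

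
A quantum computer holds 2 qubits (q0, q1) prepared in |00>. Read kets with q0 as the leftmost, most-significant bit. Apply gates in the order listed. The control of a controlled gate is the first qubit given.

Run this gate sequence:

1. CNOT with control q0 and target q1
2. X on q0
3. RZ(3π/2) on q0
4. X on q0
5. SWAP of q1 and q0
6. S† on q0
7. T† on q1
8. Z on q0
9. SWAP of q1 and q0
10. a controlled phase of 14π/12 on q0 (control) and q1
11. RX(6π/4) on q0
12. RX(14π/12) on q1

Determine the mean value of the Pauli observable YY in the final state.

The expectation value of YY is 1/2.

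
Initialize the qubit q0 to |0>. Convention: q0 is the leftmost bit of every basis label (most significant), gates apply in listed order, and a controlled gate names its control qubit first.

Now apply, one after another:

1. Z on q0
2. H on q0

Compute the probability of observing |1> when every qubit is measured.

The probability of measuring |1> is 1/2.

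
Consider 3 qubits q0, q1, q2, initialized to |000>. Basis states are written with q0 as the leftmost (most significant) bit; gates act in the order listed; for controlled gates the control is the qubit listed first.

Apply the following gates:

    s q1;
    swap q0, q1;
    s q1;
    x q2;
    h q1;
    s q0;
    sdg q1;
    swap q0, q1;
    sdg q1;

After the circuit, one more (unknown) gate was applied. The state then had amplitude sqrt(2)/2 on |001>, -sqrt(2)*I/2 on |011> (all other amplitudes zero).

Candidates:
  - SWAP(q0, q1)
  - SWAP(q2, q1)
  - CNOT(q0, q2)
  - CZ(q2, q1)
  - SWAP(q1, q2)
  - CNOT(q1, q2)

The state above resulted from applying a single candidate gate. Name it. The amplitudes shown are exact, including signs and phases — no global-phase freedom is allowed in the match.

It was SWAP(q0, q1) that produced the state shown.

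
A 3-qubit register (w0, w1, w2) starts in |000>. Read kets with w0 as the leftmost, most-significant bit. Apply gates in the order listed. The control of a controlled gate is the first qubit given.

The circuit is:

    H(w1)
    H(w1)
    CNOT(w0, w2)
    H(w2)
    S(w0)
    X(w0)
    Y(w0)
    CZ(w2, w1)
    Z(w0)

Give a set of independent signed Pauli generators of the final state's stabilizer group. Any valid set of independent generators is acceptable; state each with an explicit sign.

One valid set of independent stabilizer generators is +IIX, +ZII, +IZI (any independent generating set of the same group is equally correct).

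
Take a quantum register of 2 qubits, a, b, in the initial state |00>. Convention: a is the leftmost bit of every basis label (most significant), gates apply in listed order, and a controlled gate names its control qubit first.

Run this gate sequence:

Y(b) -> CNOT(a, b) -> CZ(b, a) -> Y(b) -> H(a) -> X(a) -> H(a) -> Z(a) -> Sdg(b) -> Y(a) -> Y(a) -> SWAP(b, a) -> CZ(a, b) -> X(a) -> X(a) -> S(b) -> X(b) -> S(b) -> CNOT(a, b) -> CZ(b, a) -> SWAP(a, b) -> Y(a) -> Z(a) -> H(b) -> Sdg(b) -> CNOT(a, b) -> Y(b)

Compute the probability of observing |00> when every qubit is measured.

A full measurement returns |00> with probability 1/2. Key observation: gates 5-8 undo each other exactly, leaving only the rest of the circuit to track.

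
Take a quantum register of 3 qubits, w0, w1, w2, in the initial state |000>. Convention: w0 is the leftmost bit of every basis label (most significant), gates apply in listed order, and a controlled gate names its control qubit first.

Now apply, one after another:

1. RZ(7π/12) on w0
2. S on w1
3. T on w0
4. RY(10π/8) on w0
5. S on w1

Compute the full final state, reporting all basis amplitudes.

After the circuit, the state carries amplitude sqrt(2 - sqrt(2))*exp(17*I*pi/24)/2 on |000>, -sqrt(sqrt(2) + 2)*exp(17*I*pi/24)/2 on |100>, and 0 on every other basis state.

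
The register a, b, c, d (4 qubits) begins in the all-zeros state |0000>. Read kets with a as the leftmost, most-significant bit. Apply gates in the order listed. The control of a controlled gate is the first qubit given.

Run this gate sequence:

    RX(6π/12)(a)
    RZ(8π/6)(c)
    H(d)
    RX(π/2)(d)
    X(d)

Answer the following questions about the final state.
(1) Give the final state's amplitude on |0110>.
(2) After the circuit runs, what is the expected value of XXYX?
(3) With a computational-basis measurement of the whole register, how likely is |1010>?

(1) The amplitude on |0110> is 0.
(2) The observable XXYX averages to 0.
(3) The probability of measuring |1010> is 0.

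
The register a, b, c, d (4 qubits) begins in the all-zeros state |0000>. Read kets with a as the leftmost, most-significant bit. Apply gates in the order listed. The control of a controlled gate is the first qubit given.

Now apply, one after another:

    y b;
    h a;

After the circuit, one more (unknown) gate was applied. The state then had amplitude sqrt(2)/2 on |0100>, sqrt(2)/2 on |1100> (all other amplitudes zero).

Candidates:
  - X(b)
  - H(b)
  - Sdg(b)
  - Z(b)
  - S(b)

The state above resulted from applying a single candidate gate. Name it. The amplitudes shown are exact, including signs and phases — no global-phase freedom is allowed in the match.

The unique candidate consistent with the amplitudes is Sdg(b).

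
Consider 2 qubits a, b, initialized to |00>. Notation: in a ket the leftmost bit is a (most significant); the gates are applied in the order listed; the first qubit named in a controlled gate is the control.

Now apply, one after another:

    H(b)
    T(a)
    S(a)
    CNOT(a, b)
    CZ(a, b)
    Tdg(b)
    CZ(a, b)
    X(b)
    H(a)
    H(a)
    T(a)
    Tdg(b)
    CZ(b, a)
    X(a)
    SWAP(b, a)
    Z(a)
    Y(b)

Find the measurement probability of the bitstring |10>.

The probability of measuring |10> is 1/2.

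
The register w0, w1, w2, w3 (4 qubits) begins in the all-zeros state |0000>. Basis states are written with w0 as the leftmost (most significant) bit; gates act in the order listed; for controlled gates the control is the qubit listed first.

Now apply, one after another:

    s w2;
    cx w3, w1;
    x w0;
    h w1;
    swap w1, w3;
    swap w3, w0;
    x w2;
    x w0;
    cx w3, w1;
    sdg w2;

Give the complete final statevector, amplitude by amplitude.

The resulting statevector has amplitude -sqrt(2)*I/2 on |0111>, -sqrt(2)*I/2 on |1111>, and 0 on every other basis state.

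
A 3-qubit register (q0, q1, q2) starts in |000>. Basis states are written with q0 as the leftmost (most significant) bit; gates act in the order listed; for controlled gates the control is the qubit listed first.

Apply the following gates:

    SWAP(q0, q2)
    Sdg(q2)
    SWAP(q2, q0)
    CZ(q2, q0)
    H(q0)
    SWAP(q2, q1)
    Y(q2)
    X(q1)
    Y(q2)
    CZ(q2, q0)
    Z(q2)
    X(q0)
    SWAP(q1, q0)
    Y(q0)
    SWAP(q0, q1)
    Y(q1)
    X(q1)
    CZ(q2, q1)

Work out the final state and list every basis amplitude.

The final amplitudes are sqrt(2)/2 on |000>, sqrt(2)/2 on |100>, and 0 on every other basis state.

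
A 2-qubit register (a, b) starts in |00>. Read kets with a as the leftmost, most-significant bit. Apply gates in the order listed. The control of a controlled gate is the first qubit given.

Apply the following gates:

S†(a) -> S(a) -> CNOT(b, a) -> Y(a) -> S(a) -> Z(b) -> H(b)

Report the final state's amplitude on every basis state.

The resulting statevector has amplitude 0 on |00>, 0 on |01>, -sqrt(2)/2 on |10>, -sqrt(2)/2 on |11>.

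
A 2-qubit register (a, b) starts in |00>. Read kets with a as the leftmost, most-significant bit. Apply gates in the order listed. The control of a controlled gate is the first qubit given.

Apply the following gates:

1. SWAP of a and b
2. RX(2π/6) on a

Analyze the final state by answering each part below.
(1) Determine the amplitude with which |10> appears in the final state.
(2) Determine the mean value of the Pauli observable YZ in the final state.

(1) The amplitude on |10> is -I/2.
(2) In the final state, YZ has expectation -sqrt(3)/2.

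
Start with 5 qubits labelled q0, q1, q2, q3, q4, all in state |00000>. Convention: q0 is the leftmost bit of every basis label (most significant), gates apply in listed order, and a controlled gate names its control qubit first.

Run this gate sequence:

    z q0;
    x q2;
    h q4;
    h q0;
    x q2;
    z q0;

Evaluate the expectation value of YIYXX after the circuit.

In the final state, YIYXX has expectation 0.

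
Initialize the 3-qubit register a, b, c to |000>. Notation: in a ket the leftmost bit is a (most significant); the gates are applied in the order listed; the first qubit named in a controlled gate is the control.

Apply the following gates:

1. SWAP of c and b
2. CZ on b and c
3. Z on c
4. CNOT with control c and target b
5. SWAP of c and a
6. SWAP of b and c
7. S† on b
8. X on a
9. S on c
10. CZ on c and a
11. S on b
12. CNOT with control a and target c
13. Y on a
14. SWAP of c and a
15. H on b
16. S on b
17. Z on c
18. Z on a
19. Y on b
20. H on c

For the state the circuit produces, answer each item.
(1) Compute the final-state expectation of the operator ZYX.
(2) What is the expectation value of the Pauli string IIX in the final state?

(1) The expectation value of ZYX is -1.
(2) The expectation value of IIX is 1.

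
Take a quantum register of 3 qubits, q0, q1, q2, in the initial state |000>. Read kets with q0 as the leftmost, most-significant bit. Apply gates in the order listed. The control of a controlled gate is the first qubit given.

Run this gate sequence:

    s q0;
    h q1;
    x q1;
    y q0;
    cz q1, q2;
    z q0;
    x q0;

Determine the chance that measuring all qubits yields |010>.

A full measurement returns |010> with probability 1/2.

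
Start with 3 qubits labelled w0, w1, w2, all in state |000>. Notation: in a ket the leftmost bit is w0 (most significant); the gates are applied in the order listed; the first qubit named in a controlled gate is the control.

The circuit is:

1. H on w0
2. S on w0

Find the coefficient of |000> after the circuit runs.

The final state's coefficient on |000> equals sqrt(2)/2.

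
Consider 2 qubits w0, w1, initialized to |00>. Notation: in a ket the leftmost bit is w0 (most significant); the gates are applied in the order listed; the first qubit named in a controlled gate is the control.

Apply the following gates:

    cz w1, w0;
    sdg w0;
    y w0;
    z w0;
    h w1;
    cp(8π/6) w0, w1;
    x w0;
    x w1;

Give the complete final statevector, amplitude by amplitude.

The final amplitudes are sqrt(2)*exp(5*I*pi/6)/2 on |00>, -sqrt(2)*I/2 on |01>, 0 on |10>, 0 on |11>.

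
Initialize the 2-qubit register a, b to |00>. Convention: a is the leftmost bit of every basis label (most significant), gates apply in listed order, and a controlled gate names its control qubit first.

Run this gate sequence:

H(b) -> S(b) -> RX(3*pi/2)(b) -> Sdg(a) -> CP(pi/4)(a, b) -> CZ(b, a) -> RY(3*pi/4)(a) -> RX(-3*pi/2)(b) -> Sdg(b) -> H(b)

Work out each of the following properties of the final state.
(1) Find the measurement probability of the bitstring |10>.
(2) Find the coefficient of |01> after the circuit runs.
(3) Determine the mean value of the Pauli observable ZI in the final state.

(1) The probability of measuring |10> is sqrt(2)/4 + 1/2.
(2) The final state's coefficient on |01> equals 0.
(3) The observable ZI averages to -sqrt(2)/2.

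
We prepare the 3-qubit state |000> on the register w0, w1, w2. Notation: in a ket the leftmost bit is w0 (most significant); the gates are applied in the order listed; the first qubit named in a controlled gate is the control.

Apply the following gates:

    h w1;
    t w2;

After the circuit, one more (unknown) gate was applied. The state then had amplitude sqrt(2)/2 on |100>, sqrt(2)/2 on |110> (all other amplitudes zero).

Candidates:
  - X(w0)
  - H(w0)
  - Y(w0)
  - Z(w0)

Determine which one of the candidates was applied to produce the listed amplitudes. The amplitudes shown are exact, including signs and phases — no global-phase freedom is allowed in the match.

It was X(w0) that produced the state shown.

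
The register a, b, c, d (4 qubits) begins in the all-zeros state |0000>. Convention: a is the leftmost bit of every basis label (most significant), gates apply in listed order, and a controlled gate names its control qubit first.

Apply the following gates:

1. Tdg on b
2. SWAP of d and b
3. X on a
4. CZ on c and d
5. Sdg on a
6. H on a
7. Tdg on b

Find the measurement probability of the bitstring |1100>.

The probability of measuring |1100> is 0.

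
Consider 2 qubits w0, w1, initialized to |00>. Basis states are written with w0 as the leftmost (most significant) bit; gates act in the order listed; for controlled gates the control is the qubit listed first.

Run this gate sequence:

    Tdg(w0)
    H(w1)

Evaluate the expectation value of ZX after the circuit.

The expectation value of ZX is 1.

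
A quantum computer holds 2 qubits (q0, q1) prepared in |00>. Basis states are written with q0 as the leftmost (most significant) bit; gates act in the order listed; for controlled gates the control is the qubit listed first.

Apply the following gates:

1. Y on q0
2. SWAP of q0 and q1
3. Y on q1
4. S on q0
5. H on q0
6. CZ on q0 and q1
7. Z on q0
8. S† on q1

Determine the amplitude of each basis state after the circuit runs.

After the circuit, the state carries amplitude sqrt(2)/2 on |00>, 0 on |01>, -sqrt(2)/2 on |10>, 0 on |11>.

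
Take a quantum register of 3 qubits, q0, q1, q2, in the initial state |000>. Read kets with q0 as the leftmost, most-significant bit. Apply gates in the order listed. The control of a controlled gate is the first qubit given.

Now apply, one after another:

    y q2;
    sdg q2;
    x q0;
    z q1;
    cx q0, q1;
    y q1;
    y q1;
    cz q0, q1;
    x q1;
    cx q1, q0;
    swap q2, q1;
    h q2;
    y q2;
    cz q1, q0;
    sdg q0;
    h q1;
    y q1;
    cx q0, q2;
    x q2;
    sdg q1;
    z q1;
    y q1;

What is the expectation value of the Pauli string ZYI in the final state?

In the final state, ZYI has expectation -1.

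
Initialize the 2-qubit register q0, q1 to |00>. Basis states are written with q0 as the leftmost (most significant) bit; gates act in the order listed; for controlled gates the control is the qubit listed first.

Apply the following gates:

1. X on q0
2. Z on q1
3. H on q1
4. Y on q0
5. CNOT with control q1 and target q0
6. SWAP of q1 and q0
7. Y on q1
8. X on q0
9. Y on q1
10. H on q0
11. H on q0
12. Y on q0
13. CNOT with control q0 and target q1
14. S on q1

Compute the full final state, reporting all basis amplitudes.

The resulting statevector has amplitude -sqrt(2)/2 on |00>, 0 on |01>, sqrt(2)/2 on |10>, 0 on |11>.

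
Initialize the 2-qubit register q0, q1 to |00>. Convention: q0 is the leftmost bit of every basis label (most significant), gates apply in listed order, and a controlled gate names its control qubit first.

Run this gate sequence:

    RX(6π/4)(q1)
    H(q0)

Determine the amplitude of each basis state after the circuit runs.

The final amplitudes are -1/2 on |00>, -I/2 on |01>, -1/2 on |10>, -I/2 on |11>.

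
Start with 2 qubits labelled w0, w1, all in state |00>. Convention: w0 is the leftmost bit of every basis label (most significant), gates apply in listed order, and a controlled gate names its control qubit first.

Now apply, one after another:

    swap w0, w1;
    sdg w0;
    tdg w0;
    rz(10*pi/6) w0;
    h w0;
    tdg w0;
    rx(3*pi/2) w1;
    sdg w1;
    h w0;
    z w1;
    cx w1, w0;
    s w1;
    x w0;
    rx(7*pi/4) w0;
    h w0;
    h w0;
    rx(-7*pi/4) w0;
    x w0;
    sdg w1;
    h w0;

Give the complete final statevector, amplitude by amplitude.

The resulting statevector has amplitude exp(I*pi/6)/2 on |00>, -exp(I*pi/6)/2 on |01>, -exp(11*I*pi/12)/2 on |10>, -exp(11*I*pi/12)/2 on |11>. Key observation: steps 12-19 multiply out to the identity, so the circuit reduces to the remaining gates.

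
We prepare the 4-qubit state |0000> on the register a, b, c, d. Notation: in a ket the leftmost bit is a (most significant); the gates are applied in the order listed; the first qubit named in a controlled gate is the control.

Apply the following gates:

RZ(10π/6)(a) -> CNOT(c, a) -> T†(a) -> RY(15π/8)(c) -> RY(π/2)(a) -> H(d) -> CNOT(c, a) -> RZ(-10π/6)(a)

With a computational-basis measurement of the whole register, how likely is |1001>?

A full measurement returns |1001> with probability cos(pi/16)**2/4.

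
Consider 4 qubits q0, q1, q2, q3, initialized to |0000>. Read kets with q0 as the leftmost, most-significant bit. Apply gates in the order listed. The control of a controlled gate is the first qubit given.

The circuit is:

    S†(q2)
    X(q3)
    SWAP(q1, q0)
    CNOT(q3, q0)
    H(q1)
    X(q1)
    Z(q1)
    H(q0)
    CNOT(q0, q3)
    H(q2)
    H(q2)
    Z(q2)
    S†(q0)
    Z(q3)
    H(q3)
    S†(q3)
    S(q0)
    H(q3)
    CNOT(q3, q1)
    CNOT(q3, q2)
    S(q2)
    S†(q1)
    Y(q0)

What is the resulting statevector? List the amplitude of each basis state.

The final amplitudes are 1/4 + I/4 on |0000>, 0 on |0001>, 0 on |0010>, 1/4 + I/4 on |0011>, -1/4 + I/4 on |0100>, 0 on |0101>, 0 on |0110>, -1/4 + I/4 on |0111>, 1/4 - I/4 on |1000>, 0 on |1001>, 0 on |1010>, -1/4 + I/4 on |1011>, 1/4 + I/4 on |1100>, 0 on |1101>, 0 on |1110>, -1/4 - I/4 on |1111>.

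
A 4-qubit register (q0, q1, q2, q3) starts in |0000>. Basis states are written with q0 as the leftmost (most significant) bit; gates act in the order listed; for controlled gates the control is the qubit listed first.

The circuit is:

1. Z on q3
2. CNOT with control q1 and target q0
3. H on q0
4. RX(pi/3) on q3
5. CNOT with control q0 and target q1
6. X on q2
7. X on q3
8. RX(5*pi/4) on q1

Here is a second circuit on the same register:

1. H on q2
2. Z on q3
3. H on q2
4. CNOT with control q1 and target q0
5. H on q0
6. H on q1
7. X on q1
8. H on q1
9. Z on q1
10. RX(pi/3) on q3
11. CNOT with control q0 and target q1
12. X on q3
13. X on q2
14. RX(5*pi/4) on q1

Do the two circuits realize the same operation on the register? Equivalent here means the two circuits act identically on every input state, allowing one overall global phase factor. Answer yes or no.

Yes, they are equivalent — the unitaries differ by at most a global phase.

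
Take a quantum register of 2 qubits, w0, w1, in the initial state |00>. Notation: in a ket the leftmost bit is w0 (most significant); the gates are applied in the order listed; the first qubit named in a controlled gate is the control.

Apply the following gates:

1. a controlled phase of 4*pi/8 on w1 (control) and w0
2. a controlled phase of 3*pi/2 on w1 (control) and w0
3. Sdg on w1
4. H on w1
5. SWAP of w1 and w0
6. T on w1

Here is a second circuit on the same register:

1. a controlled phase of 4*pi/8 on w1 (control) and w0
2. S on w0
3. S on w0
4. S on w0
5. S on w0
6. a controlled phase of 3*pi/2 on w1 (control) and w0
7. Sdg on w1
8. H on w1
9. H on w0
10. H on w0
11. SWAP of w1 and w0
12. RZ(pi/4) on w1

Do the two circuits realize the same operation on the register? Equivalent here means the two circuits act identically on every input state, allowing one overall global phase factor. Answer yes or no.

Yes — the two circuits implement the same unitary up to a global phase.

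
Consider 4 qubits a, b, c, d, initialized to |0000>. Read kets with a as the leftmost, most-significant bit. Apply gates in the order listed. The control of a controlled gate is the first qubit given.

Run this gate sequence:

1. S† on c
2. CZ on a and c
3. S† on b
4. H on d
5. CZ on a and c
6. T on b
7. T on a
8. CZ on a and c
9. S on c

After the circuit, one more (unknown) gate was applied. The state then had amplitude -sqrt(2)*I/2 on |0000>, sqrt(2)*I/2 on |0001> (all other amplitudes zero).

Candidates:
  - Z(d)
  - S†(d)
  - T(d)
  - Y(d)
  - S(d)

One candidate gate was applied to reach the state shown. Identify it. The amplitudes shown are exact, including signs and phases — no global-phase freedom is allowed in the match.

It was Y(d) that produced the state shown.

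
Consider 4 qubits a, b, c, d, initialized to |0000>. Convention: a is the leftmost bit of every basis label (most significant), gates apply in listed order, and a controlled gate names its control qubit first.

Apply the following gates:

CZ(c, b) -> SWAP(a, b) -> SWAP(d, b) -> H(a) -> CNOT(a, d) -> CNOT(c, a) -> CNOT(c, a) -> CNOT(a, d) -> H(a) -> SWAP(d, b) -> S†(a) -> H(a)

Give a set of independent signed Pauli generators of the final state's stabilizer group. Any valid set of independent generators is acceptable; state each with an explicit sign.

The final state is stabilized by the group generated by +XIII, +IZII, +IIZI, +IIIZ; other independent generating sets are equally valid.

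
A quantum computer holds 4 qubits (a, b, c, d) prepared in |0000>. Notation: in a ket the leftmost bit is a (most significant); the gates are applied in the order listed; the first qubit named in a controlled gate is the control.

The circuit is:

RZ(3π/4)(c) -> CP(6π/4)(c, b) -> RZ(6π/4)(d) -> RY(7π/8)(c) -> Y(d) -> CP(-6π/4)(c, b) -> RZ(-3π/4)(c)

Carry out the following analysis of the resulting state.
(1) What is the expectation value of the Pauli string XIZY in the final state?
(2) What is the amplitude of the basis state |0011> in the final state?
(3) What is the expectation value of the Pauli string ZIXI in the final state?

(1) The expectation value of XIZY is 0.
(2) |0011> carries amplitude -cos(pi/16) in the final state.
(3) The observable ZIXI averages to -sqrt(4 - 2*sqrt(2))/4.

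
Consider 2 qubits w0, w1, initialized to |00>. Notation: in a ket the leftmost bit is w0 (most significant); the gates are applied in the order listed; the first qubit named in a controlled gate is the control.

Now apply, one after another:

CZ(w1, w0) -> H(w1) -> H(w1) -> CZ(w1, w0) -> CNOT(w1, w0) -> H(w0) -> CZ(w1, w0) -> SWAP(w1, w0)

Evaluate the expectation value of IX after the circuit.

The expectation value of IX is 1.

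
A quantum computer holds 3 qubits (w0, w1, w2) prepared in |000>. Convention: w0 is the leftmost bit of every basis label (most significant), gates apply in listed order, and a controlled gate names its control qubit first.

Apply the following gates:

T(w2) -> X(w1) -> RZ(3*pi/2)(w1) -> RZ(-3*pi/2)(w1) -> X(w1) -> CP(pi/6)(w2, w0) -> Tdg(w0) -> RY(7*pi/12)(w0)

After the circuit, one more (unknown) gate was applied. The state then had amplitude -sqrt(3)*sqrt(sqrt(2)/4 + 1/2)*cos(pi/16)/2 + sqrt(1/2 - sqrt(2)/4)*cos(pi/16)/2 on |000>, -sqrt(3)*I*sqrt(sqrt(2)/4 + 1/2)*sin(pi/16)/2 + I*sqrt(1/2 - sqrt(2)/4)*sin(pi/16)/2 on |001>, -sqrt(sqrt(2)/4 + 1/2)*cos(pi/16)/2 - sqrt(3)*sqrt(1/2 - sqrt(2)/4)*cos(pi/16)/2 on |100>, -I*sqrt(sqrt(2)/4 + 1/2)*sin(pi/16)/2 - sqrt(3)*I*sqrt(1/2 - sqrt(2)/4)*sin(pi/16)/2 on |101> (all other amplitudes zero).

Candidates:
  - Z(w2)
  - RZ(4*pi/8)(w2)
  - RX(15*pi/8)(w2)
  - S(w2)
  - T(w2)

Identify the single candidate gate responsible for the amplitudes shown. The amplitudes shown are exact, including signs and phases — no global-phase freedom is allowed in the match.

It was RX(15*pi/8)(w2) that produced the state shown. Key observation: gates 2-5 undo each other exactly, leaving only the rest of the circuit to track.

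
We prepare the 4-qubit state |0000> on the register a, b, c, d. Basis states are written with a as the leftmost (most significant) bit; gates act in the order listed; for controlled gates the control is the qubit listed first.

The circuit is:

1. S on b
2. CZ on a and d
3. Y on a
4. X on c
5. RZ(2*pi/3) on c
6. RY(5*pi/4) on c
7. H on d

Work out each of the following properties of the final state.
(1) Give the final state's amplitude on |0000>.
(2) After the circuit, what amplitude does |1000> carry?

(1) |0000> carries amplitude 0 in the final state.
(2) |1000> carries amplitude -sqrt(2*sqrt(2) + 4)*exp(5*I*pi/6)/4 in the final state.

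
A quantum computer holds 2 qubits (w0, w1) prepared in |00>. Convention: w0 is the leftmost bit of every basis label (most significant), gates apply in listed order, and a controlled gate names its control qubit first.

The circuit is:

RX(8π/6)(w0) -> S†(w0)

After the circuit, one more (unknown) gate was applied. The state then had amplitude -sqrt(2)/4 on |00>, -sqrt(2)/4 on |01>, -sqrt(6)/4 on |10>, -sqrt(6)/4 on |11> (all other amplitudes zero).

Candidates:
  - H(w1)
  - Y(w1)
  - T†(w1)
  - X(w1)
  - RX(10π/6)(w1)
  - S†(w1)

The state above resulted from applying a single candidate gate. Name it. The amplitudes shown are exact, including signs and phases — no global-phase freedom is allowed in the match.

The applied gate was H(w1).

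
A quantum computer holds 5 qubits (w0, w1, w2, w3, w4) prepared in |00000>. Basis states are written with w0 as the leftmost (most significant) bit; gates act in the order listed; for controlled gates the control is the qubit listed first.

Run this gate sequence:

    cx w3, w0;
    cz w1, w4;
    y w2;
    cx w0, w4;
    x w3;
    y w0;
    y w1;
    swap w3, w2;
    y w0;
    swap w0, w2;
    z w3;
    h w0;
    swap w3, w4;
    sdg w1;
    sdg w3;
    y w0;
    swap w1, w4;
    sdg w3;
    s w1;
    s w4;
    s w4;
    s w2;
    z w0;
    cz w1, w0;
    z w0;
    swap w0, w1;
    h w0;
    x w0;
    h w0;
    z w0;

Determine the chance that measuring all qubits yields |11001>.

The probability of measuring |11001> is 1/2. Key observation: gates 27-30 undo each other exactly, leaving only the rest of the circuit to track.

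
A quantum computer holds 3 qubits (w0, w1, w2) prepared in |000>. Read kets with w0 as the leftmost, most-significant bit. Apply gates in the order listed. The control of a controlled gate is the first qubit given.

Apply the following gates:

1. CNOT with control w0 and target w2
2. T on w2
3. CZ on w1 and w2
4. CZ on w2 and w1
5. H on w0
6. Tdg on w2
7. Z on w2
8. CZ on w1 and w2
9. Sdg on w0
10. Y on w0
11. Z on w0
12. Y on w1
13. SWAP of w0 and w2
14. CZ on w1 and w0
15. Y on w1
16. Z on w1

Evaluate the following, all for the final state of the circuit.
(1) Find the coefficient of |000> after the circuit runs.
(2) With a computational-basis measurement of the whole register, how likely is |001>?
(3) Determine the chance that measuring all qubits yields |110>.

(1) |000> carries amplitude -sqrt(2)/2 in the final state.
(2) A full measurement returns |001> with probability 1/2.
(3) The probability of measuring |110> is 0.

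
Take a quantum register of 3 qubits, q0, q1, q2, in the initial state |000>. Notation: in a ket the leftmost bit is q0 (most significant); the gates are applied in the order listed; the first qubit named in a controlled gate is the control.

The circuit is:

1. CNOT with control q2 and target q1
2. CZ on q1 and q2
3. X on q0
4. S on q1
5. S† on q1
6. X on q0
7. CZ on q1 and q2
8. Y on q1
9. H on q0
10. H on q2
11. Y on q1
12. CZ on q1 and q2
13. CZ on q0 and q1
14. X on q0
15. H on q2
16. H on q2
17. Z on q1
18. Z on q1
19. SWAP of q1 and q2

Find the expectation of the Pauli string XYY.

The observable XYY averages to 0. Key observation: steps 2-7 multiply out to the identity, so the circuit reduces to the remaining gates.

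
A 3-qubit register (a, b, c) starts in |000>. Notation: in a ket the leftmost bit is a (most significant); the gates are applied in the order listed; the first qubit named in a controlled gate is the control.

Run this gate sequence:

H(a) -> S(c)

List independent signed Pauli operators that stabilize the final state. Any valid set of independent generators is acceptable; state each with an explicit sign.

The stabilizer group can be generated by +XII, +IZI, +IIZ, among other valid generating sets.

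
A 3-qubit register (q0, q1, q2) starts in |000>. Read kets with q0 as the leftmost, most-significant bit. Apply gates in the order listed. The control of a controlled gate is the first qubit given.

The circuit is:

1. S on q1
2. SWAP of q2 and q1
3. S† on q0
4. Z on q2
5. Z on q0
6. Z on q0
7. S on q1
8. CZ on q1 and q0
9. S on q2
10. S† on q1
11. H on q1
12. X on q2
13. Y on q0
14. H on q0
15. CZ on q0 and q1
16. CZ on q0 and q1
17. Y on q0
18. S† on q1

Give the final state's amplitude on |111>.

|111> carries amplitude I/2 in the final state. Key observation: the block from step 15 through step 16 cancels to the identity and can be dropped.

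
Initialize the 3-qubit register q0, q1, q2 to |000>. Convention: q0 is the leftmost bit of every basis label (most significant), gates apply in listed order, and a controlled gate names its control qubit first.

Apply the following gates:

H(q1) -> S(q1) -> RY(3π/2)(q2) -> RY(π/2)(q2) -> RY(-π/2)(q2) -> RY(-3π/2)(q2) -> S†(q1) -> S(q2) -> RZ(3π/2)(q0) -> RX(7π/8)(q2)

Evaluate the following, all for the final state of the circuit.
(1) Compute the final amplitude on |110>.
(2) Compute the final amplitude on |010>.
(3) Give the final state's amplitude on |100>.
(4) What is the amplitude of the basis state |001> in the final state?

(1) |110> carries amplitude 0 in the final state. Key observation: gates 2-7 undo each other exactly, leaving only the rest of the circuit to track.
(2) The amplitude on |010> is -sqrt(2)*exp(I*pi/4)*sin(pi/16)/2.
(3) |100> carries amplitude 0 in the final state.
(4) The amplitude on |001> is sqrt(2)*exp(3*I*pi/4)*cos(pi/16)/2.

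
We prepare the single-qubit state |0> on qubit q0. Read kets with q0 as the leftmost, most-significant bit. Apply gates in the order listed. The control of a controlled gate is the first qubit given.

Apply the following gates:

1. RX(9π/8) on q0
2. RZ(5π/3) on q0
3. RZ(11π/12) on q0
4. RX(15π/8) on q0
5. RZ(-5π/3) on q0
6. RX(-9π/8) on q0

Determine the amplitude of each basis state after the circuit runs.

The final amplitudes are -exp(11*I*pi/24)*sin(7*pi/16)**2*cos(pi/16) - exp(-I*pi/8)*sin(pi/16)*sin(7*pi/16)*cos(7*pi/16) + exp(I*pi/8)*sin(pi/16)*sin(7*pi/16)*cos(7*pi/16) - exp(-11*I*pi/24)*cos(pi/16)*cos(7*pi/16)**2 on |0>, -I*exp(I*pi/8)*sin(pi/16)*sin(7*pi/16)**2 - I*exp(11*I*pi/24)*sin(7*pi/16)*cos(pi/16)*cos(7*pi/16) - I*exp(-I*pi/8)*sin(pi/16)*cos(7*pi/16)**2 + I*exp(-11*I*pi/24)*sin(7*pi/16)*cos(pi/16)*cos(7*pi/16) on |1>.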